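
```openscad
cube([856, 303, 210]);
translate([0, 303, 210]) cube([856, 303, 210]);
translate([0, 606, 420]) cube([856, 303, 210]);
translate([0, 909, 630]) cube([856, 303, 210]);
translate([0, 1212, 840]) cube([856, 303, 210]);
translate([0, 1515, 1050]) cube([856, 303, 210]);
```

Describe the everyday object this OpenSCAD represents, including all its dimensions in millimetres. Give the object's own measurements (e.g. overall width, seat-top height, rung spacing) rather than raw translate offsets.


A straight staircase of 6 solid steps. Each step is 856 mm wide (x), 303 mm deep (y, the going) and 210 mm tall (the rise). The first step rests on the floor; each subsequent step sits one going further in +y and one rise higher in +z, directly behind and above the previous step with no overlap.


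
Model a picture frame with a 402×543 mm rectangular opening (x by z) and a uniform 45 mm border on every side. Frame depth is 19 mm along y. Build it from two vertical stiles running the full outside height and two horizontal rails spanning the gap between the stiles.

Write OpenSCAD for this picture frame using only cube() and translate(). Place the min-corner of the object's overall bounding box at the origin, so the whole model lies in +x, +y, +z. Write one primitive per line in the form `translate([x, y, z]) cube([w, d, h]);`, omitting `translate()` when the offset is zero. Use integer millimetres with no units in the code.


cube([45, 19, 633]);
translate([447, 0, 0]) cube([45, 19, 633]);
translate([45, 0, 0]) cube([402, 19, 45]);
translate([45, 0, 588]) cube([402, 19, 45]);


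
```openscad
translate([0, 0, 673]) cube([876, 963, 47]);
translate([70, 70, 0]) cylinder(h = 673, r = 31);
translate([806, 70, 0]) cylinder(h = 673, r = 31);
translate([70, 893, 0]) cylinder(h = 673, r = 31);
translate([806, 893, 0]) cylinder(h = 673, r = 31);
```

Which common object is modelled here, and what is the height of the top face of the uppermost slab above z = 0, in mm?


A table. The table height is 720 mm.

A 876×963×47 slab sits at z = 673 on four Ø62 mm round legs — a table. The top surface is at 673 + 47 = 720 mm.


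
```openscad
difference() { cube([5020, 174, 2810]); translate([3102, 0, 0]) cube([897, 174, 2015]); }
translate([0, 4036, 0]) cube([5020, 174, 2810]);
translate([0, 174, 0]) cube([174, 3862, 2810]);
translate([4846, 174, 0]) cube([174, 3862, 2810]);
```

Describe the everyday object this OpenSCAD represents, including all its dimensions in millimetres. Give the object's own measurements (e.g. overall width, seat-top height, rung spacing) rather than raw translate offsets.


A single room: four walls, each 2810 mm tall and 174 mm thick, enclosing an outside footprint 5020×4210 mm (x × y), no floor or roof. The front and back walls (−y and +y sides) run the full x-width; the side walls fit between their inner faces. A door opening 897 mm wide and 2015 mm tall is cut through the front wall from the floor up, its −x edge 3102 mm from the wall's −x end.


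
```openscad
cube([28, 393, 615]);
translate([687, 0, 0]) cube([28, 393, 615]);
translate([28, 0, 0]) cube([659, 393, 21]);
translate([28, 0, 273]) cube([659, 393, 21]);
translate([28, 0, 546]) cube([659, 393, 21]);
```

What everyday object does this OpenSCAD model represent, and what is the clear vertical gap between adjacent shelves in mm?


A bookshelf. The clear shelf gap is 252 mm.

Two tall side panels with 3 horizontal boards between them — a bookshelf. The first two shelf undersides are at z = 0 and z = 273; with shelf thickness 21, the clear gap is 273 − 0 − 21 = 252 mm.


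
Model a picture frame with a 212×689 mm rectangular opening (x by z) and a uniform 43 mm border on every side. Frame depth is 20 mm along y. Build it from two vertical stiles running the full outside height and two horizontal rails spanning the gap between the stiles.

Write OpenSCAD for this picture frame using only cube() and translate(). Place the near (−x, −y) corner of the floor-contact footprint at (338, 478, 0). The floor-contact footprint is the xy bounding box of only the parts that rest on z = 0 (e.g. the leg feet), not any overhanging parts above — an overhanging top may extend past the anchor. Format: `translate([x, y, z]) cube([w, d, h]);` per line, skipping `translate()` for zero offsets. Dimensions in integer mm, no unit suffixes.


translate([338, 478, 0]) cube([43, 20, 775]);
translate([593, 478, 0]) cube([43, 20, 775]);
translate([381, 478, 0]) cube([212, 20, 43]);
translate([381, 478, 732]) cube([212, 20, 43]);


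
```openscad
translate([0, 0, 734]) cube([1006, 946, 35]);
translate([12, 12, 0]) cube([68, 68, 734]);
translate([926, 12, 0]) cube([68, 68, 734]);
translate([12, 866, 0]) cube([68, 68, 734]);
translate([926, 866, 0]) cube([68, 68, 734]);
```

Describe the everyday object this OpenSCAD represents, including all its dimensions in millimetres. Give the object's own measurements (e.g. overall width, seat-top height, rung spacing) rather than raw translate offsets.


A rectangular dining table. The top is 1006×946×35 mm with its upper surface at z = 769 mm. It stands on four 68×68 mm square legs, each inset 12 mm from the nearest pair of top edges, running from the floor to the underside of the top.


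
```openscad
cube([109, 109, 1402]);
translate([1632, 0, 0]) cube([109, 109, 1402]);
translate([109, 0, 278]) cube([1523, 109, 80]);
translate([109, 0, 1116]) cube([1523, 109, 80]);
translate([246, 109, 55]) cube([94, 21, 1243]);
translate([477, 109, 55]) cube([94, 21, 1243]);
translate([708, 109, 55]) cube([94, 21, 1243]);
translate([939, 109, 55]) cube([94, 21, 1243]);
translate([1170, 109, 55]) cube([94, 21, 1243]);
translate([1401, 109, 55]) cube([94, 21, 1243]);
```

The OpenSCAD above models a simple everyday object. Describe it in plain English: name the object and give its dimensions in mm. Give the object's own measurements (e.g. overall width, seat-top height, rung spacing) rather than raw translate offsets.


A fence section. Two 109×109 mm posts, 1402 mm tall, stand on the floor with a clear span of 1523 mm between their inner faces. Two horizontal rails of 109×80 mm section span the gap between the posts with their undersides at z = 278 mm and z = 1116 mm, flush with the posts' −y face. 6 pickets, each 94 mm wide, 21 mm thick and 1243 mm tall, are fixed to the +y face of the rails with their bottoms at z = 55 mm, spaced across the span with a 137 mm gap after the −x post and between neighbouring pickets and before the +x post.


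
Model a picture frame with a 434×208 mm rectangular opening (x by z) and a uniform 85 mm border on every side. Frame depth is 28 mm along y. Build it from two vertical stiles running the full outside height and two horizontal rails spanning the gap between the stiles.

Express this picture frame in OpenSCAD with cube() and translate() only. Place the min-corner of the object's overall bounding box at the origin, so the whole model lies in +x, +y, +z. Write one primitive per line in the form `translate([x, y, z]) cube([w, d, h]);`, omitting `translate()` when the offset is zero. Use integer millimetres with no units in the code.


cube([85, 28, 378]);
translate([519, 0, 0]) cube([85, 28, 378]);
translate([85, 0, 0]) cube([434, 28, 85]);
translate([85, 0, 293]) cube([434, 28, 85]);


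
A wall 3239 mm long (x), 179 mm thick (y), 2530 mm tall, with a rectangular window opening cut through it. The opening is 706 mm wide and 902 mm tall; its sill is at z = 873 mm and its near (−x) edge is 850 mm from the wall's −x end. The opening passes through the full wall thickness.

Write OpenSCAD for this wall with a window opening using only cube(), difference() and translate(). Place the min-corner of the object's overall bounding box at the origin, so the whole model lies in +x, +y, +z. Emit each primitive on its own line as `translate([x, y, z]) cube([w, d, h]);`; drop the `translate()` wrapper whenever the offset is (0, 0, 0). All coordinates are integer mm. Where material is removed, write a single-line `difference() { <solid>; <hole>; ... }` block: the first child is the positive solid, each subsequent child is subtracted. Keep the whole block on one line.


difference() { cube([3239, 179, 2530]); translate([850, 0, 873]) cube([706, 179, 902]); }


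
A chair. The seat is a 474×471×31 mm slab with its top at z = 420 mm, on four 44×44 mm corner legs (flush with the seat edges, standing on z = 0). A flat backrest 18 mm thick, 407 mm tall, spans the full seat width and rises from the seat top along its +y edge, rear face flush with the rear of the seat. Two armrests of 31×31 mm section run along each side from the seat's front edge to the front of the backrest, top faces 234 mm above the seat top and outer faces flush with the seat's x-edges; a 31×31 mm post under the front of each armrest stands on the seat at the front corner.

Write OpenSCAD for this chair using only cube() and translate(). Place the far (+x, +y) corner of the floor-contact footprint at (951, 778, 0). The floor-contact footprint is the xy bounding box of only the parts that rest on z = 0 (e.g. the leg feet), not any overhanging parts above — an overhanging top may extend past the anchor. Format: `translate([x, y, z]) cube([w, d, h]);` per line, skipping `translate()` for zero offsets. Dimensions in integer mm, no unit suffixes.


translate([477, 307, 389]) cube([474, 471, 31]);
translate([477, 307, 0]) cube([44, 44, 389]);
translate([907, 307, 0]) cube([44, 44, 389]);
translate([477, 734, 0]) cube([44, 44, 389]);
translate([907, 734, 0]) cube([44, 44, 389]);
translate([477, 760, 420]) cube([474, 18, 407]);
translate([477, 307, 623]) cube([31, 453, 31]);
translate([920, 307, 623]) cube([31, 453, 31]);
translate([477, 307, 420]) cube([31, 31, 203]);
translate([920, 307, 420]) cube([31, 31, 203]);


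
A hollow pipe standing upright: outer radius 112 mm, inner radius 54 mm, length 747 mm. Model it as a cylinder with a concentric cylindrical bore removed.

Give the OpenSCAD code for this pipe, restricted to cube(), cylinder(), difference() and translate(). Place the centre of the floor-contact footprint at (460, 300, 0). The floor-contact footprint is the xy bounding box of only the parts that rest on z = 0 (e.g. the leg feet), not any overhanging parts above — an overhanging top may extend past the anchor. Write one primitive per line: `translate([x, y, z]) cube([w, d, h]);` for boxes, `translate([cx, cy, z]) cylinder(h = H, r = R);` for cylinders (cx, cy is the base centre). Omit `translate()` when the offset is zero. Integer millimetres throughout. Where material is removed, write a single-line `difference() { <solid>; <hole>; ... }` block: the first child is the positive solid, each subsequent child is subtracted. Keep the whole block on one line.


difference() { translate([460, 300, 0]) cylinder(h = 747, r = 112); translate([460, 300, 0]) cylinder(h = 747, r = 54); }


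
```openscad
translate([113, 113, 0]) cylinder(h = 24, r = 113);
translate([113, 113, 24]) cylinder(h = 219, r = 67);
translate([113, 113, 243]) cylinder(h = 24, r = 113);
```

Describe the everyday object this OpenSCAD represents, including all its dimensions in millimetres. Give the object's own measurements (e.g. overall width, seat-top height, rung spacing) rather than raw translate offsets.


A spool: two coaxial disc flanges of radius 113 mm and thickness 24 mm, joined by a core cylinder of radius 67 mm and height 219 mm. The lower flange rests on z = 0 and the three cylinders share a vertical axis.


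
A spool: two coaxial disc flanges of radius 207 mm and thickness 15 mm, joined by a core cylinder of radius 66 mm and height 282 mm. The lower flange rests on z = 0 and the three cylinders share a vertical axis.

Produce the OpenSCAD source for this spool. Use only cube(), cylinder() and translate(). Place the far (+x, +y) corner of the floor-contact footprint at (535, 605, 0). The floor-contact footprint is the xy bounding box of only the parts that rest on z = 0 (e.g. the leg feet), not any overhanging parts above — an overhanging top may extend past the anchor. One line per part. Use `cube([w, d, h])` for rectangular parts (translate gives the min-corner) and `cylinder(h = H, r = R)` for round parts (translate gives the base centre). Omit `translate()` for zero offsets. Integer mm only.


translate([328, 398, 0]) cylinder(h = 15, r = 207);
translate([328, 398, 15]) cylinder(h = 282, r = 66);
translate([328, 398, 297]) cylinder(h = 15, r = 207);


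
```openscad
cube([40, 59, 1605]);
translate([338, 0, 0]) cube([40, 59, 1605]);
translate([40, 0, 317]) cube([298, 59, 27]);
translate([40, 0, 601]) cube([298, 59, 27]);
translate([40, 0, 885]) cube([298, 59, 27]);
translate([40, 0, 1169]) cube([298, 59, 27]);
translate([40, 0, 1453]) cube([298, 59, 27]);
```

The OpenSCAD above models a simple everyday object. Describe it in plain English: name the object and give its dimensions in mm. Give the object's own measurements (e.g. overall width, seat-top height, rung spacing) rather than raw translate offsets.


A straight ladder. Two 40×59 mm vertical rails, 1605 mm tall, stand 378 mm apart (outside-to-outside) with their front faces coplanar on the −y side. 5 rungs, each 59 mm deep and 27 mm tall, span between the inner faces of the rails, front faces flush with the rails. The lowest rung's underside is at z = 317 mm and rungs are spaced 284 mm apart (underside to underside).


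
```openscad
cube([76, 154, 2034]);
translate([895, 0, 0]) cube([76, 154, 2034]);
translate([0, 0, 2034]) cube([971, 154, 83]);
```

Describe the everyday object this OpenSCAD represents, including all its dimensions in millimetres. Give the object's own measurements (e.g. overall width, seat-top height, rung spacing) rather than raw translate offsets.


A door frame. The clear opening is 819 mm wide and 2034 mm high. Two 76 mm wide jambs, 154 mm deep, stand either side of the opening from the floor to the top of the opening. A 83 mm thick head sits across the top of both jambs, spanning the full outside width of the frame.


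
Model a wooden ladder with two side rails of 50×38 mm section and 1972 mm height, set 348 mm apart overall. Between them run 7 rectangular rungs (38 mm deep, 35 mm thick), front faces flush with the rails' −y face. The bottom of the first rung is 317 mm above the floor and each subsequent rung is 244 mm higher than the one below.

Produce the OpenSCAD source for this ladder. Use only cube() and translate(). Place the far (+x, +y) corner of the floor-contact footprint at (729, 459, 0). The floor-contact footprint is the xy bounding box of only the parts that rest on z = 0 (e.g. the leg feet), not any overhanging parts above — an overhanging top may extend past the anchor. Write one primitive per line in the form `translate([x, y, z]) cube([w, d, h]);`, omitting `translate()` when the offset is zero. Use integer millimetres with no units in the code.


translate([381, 421, 0]) cube([50, 38, 1972]);
translate([679, 421, 0]) cube([50, 38, 1972]);
translate([431, 421, 317]) cube([248, 38, 35]);
translate([431, 421, 561]) cube([248, 38, 35]);
translate([431, 421, 805]) cube([248, 38, 35]);
translate([431, 421, 1049]) cube([248, 38, 35]);
translate([431, 421, 1293]) cube([248, 38, 35]);
translate([431, 421, 1537]) cube([248, 38, 35]);
translate([431, 421, 1781]) cube([248, 38, 35]);


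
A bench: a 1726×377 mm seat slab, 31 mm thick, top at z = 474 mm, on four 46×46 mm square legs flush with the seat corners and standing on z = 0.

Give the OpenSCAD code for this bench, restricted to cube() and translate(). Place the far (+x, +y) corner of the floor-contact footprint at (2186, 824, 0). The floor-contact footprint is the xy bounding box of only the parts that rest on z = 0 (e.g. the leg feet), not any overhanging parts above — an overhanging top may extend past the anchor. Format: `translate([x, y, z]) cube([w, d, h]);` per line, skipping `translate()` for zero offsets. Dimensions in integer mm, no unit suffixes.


translate([460, 447, 443]) cube([1726, 377, 31]);
translate([460, 447, 0]) cube([46, 46, 443]);
translate([460, 778, 0]) cube([46, 46, 443]);
translate([2140, 447, 0]) cube([46, 46, 443]);
translate([2140, 778, 0]) cube([46, 46, 443]);


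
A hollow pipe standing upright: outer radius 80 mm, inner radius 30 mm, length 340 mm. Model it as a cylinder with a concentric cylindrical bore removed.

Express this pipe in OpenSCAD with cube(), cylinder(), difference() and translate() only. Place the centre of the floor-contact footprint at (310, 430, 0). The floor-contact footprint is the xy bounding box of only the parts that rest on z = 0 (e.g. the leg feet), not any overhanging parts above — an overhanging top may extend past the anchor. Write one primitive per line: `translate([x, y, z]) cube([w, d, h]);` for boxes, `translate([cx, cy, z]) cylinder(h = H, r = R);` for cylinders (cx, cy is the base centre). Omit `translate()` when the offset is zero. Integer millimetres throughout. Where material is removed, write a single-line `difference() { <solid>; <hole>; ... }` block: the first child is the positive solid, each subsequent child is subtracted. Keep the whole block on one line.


difference() { translate([310, 430, 0]) cylinder(h = 340, r = 80); translate([310, 430, 0]) cylinder(h = 340, r = 30); }


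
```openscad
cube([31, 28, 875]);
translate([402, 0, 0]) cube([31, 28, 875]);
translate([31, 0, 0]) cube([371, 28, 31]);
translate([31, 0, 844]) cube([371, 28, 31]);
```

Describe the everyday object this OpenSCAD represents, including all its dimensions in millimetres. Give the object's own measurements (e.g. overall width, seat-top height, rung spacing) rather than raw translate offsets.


A rectangular picture frame lying in the x–z plane (depth along y). The opening is 371 mm wide (x) by 813 mm tall (z), surrounded by a border 31 mm wide on all four sides. The frame is 28 mm deep and is made of two full-height vertical stiles with two horizontal rails fitted between them.


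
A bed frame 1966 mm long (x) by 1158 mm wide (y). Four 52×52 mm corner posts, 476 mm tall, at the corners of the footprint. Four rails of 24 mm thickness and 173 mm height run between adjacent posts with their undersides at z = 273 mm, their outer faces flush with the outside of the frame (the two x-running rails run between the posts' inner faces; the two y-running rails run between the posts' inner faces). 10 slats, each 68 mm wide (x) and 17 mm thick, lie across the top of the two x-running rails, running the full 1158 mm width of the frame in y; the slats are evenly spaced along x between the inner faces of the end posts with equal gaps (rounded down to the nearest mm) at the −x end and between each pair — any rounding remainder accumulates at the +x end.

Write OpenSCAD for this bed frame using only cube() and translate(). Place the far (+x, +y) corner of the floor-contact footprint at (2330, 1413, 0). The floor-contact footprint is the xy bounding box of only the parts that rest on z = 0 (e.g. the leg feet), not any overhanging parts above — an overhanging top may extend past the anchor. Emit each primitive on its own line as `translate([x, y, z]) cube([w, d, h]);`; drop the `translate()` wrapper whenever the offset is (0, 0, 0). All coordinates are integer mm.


// slat z = rail_z + rail_h = 273 + 173 = 446
// slat gap = ⌊(1862 − 10·68) / 11⌋ = 107
translate([364, 255, 0]) cube([52, 52, 476]);
translate([364, 1361, 0]) cube([52, 52, 476]);
translate([2278, 255, 0]) cube([52, 52, 476]);
translate([2278, 1361, 0]) cube([52, 52, 476]);
translate([416, 255, 273]) cube([1862, 24, 173]);
translate([416, 1389, 273]) cube([1862, 24, 173]);
translate([364, 307, 273]) cube([24, 1054, 173]);
translate([2306, 307, 273]) cube([24, 1054, 173]);
translate([523, 255, 446]) cube([68, 1158, 17]);
translate([698, 255, 446]) cube([68, 1158, 17]);
translate([873, 255, 446]) cube([68, 1158, 17]);
translate([1048, 255, 446]) cube([68, 1158, 17]);
translate([1223, 255, 446]) cube([68, 1158, 17]);
translate([1398, 255, 446]) cube([68, 1158, 17]);
translate([1573, 255, 446]) cube([68, 1158, 17]);
translate([1748, 255, 446]) cube([68, 1158, 17]);
translate([1923, 255, 446]) cube([68, 1158, 17]);
translate([2098, 255, 446]) cube([68, 1158, 17]);


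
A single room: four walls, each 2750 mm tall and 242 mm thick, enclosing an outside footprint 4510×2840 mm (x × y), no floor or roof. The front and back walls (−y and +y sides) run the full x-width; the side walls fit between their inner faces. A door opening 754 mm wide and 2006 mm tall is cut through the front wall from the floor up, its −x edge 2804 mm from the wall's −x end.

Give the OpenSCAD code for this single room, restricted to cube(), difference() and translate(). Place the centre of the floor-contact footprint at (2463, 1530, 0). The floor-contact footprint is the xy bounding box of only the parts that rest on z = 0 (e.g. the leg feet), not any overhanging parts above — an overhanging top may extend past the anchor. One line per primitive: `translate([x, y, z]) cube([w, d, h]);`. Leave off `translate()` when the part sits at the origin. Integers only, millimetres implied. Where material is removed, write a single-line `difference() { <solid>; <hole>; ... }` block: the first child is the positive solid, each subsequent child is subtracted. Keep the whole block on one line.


difference() { translate([208, 110, 0]) cube([4510, 242, 2750]); translate([3012, 110, 0]) cube([754, 242, 2006]); }
translate([208, 2708, 0]) cube([4510, 242, 2750]);
translate([208, 352, 0]) cube([242, 2356, 2750]);
translate([4476, 352, 0]) cube([242, 2356, 2750]);


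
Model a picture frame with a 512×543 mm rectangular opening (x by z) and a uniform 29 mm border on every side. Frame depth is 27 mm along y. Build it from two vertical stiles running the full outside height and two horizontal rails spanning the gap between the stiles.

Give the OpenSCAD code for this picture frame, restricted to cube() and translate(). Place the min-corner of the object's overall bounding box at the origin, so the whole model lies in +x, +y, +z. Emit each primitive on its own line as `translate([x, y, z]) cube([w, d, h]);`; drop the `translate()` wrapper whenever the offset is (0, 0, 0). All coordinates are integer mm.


cube([29, 27, 601]);
translate([541, 0, 0]) cube([29, 27, 601]);
translate([29, 0, 0]) cube([512, 27, 29]);
translate([29, 0, 572]) cube([512, 27, 29]);


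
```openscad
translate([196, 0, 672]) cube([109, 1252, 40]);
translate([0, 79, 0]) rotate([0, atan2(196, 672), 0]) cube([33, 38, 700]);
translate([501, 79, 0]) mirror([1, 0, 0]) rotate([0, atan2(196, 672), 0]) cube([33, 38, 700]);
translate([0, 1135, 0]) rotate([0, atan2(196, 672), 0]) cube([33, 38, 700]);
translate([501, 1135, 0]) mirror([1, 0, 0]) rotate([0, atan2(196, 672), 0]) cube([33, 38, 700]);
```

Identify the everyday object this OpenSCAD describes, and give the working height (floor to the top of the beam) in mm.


A sawhorse. The overall height is 712 mm.

A beam across two mirrored pairs of raked legs — a sawhorse. The beam's underside is at z = 672 (matching the legs' vertical rise in atan2(196, 672)) and the beam is 40 mm tall, so its top is at 672 + 40 = 712 mm. The raked legs top out at the beam's underside, so that is the highest point.


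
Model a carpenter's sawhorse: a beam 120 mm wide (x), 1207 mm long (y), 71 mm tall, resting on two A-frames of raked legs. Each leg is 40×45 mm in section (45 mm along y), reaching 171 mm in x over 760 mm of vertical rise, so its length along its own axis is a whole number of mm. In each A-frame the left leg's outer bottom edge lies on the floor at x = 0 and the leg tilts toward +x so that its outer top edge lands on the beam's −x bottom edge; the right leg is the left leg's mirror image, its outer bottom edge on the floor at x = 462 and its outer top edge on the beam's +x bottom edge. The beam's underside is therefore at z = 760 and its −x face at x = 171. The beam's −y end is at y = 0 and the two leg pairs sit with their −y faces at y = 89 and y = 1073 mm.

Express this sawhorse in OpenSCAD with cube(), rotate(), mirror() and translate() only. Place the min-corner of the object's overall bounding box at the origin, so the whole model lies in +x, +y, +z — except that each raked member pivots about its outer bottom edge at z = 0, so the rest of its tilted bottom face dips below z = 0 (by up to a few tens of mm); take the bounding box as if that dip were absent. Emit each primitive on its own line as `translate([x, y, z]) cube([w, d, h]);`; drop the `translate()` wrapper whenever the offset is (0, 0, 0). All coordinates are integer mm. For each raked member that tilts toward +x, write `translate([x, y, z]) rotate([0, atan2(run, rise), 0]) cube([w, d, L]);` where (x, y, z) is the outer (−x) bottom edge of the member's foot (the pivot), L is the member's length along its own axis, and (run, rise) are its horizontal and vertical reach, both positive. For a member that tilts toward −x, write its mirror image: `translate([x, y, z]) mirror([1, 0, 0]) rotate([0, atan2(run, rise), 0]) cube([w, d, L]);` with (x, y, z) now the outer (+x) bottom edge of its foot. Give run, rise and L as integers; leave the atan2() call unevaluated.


translate([171, 0, 760]) cube([120, 1207, 71]);
translate([0, 89, 0]) rotate([0, atan2(171, 760), 0]) cube([40, 45, 779]);
translate([462, 89, 0]) mirror([1, 0, 0]) rotate([0, atan2(171, 760), 0]) cube([40, 45, 779]);
translate([0, 1073, 0]) rotate([0, atan2(171, 760), 0]) cube([40, 45, 779]);
translate([462, 1073, 0]) mirror([1, 0, 0]) rotate([0, atan2(171, 760), 0]) cube([40, 45, 779]);


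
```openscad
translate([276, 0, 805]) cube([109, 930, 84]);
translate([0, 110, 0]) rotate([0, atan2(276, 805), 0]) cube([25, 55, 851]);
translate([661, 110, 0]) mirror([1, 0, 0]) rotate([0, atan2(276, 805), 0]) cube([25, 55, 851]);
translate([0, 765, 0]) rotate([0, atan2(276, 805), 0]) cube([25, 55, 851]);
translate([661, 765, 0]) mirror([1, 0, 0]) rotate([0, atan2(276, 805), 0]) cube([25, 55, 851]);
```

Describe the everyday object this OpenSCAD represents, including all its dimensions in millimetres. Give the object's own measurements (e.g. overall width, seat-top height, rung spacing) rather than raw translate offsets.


A sawhorse. A 109×930×84 mm beam (x, y, z) sits on two A-frame leg pairs. Each pair is two raked legs of 25×55 mm section (55 mm along y) splaying symmetrically in x. Each leg rises 805 mm vertically over 276 mm of horizontal reach and is 851 mm long along its own axis. Every leg's outer bottom edge rests on the floor and its outer top edge meets a bottom edge of the beam — the left legs (tilting toward +x) meet the beam's −x bottom edge, the right legs (their mirror images, tilting toward −x) meet its +x bottom edge — so the leg tops tuck under the beam, the beam's underside is 805 mm above the floor, and the feet are 661 mm apart outside-to-outside with the beam centred between them. The two leg pairs are set in 110 mm from either end of the beam.


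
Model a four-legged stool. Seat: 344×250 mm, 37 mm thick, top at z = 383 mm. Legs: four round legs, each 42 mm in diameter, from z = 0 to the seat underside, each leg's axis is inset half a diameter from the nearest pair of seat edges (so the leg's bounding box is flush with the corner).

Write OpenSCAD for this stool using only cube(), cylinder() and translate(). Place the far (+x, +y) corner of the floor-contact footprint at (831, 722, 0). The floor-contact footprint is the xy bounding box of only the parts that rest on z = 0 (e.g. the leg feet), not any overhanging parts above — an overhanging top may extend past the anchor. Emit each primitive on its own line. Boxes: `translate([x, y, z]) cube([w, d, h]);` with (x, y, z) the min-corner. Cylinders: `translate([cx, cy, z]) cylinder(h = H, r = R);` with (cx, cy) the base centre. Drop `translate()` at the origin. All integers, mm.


translate([487, 472, 346]) cube([344, 250, 37]);
translate([508, 493, 0]) cylinder(h = 346, r = 21);
translate([810, 493, 0]) cylinder(h = 346, r = 21);
translate([508, 701, 0]) cylinder(h = 346, r = 21);
translate([810, 701, 0]) cylinder(h = 346, r = 21);


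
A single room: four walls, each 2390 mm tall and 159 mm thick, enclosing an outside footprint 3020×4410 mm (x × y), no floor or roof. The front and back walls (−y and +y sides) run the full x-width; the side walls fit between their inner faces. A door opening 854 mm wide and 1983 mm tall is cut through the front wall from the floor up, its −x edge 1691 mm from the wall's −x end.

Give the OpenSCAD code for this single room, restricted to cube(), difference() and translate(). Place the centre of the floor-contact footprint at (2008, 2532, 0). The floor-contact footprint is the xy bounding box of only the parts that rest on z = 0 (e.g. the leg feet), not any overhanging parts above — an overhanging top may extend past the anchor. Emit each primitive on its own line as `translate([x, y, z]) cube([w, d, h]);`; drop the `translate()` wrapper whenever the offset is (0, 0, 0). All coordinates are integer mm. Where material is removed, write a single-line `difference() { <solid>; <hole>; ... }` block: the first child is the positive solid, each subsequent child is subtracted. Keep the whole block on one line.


difference() { translate([498, 327, 0]) cube([3020, 159, 2390]); translate([2189, 327, 0]) cube([854, 159, 1983]); }
translate([498, 4578, 0]) cube([3020, 159, 2390]);
translate([498, 486, 0]) cube([159, 4092, 2390]);
translate([3359, 486, 0]) cube([159, 4092, 2390]);


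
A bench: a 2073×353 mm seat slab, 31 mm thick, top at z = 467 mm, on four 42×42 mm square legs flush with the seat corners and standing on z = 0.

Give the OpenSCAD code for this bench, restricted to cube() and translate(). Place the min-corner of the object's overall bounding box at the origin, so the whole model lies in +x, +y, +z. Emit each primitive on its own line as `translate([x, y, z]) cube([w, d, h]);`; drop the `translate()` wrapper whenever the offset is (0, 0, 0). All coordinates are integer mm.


translate([0, 0, 436]) cube([2073, 353, 31]);
cube([42, 42, 436]);
translate([0, 311, 0]) cube([42, 42, 436]);
translate([2031, 0, 0]) cube([42, 42, 436]);
translate([2031, 311, 0]) cube([42, 42, 436]);


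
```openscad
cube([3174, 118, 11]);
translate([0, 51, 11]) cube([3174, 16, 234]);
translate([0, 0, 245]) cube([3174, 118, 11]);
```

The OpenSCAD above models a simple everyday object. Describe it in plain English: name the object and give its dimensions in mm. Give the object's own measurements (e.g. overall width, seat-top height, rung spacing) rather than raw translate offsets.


An I-beam lying along x, 3174 mm long. Overall section height 256 mm. Two flanges 118 mm wide (y) and 11 mm thick, one on the floor and one at the top; a web 16 mm thick runs between them, centred on the flange width.


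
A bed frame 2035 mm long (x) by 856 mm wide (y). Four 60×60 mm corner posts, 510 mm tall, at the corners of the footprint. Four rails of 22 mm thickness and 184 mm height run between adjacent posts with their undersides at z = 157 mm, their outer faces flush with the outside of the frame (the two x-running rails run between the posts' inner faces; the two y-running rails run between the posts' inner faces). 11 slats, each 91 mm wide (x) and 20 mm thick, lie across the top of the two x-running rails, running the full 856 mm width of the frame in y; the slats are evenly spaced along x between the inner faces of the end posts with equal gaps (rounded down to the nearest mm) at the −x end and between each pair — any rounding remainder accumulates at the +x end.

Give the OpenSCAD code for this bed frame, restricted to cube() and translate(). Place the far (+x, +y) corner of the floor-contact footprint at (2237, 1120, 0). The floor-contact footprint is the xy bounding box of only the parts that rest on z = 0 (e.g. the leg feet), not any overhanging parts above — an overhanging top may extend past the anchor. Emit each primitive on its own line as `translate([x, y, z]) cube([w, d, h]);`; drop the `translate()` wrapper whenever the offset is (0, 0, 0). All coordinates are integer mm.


translate([202, 264, 0]) cube([60, 60, 510]);
translate([202, 1060, 0]) cube([60, 60, 510]);
translate([2177, 264, 0]) cube([60, 60, 510]);
translate([2177, 1060, 0]) cube([60, 60, 510]);
translate([262, 264, 157]) cube([1915, 22, 184]);
translate([262, 1098, 157]) cube([1915, 22, 184]);
translate([202, 324, 157]) cube([22, 736, 184]);
translate([2215, 324, 157]) cube([22, 736, 184]);
translate([338, 264, 341]) cube([91, 856, 20]);
translate([505, 264, 341]) cube([91, 856, 20]);
translate([672, 264, 341]) cube([91, 856, 20]);
translate([839, 264, 341]) cube([91, 856, 20]);
translate([1006, 264, 341]) cube([91, 856, 20]);
translate([1173, 264, 341]) cube([91, 856, 20]);
translate([1340, 264, 341]) cube([91, 856, 20]);
translate([1507, 264, 341]) cube([91, 856, 20]);
translate([1674, 264, 341]) cube([91, 856, 20]);
translate([1841, 264, 341]) cube([91, 856, 20]);
translate([2008, 264, 341]) cube([91, 856, 20]);


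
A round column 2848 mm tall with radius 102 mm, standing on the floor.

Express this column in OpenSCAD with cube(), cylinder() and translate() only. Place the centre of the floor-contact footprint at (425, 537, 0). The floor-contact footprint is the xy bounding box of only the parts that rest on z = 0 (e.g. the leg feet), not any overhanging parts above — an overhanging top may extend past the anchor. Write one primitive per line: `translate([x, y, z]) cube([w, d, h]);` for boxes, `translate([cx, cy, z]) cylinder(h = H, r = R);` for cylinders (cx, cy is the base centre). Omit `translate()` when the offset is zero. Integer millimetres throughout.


translate([425, 537, 0]) cylinder(h = 2848, r = 102);


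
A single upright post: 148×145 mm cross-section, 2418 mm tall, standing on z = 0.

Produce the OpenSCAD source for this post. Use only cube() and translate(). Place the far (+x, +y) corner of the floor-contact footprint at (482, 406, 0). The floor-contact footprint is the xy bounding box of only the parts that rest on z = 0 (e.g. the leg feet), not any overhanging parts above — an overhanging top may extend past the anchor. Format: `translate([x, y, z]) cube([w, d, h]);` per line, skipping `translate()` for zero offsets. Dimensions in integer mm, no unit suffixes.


translate([334, 261, 0]) cube([148, 145, 2418]);


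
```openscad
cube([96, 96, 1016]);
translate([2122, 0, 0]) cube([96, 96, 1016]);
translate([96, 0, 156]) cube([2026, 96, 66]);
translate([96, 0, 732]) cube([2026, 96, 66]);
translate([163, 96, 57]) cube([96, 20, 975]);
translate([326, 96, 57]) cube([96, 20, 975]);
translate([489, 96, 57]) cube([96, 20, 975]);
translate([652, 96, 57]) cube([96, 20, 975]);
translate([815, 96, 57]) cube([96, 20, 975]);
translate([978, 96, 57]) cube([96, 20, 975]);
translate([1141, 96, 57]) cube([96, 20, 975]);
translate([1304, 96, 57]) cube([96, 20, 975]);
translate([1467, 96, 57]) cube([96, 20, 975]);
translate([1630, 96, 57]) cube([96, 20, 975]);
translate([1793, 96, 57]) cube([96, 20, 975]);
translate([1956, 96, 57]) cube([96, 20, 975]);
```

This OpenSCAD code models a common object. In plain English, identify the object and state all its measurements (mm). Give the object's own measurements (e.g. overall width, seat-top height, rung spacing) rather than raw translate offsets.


A fence section. Two 96×96 mm posts, 1016 mm tall, stand on the floor with a clear span of 2026 mm between their inner faces. Two horizontal rails of 96×66 mm section span the gap between the posts with their undersides at z = 156 mm and z = 732 mm, flush with the posts' −y face. 12 pickets, each 96 mm wide, 20 mm thick and 975 mm tall, are fixed to the +y face of the rails with their bottoms at z = 57 mm, spaced across the span with a 67 mm gap after the −x post and between neighbouring pickets, with 70 mm left before the +x post.


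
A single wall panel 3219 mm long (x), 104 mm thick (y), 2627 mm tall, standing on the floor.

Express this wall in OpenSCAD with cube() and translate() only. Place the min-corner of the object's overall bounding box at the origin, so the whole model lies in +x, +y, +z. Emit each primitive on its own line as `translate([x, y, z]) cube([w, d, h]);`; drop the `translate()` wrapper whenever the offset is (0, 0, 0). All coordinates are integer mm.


cube([3219, 104, 2627]);


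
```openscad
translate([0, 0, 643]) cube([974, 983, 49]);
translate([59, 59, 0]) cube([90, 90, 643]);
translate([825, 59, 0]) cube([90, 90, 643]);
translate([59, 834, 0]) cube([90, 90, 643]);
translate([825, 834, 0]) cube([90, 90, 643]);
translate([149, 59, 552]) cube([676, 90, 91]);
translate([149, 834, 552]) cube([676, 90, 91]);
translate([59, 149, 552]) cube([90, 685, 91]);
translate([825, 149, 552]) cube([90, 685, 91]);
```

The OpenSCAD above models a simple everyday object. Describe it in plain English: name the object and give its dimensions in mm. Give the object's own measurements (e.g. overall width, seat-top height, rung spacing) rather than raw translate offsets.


A rectangular dining table. The top is 974×983×49 mm with its upper surface at z = 692 mm. It stands on four 90×90 mm square legs, each inset 59 mm from the nearest pair of top edges, running from the floor to the underside of the top. Four apron rails, 90 mm thick and 91 mm tall, run between adjacent legs with their top edges flush with the underside of the top and their outer faces flush with the legs' outer faces.


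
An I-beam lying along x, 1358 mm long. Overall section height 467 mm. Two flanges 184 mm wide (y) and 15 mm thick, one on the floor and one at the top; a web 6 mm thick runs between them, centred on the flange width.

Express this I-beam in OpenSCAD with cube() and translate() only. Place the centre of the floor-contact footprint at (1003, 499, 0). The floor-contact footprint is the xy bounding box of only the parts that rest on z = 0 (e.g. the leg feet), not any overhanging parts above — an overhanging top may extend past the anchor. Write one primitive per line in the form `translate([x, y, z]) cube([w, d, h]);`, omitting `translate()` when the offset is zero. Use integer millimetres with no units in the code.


translate([324, 407, 0]) cube([1358, 184, 15]);
translate([324, 496, 15]) cube([1358, 6, 437]);
translate([324, 407, 452]) cube([1358, 184, 15]);


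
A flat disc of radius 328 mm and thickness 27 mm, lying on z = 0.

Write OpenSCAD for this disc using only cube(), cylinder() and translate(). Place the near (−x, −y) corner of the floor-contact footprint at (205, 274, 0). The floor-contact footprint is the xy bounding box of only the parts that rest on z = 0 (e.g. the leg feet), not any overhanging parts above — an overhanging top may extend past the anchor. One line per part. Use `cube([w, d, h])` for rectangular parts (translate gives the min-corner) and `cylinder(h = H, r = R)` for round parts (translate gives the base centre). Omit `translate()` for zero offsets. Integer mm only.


translate([533, 602, 0]) cylinder(h = 27, r = 328);


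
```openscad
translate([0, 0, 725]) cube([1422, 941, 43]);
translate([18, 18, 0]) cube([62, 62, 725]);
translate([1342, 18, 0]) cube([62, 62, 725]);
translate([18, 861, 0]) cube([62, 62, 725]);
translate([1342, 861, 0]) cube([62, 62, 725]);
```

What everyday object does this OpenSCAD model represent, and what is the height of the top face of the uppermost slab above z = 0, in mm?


A table. The table height is 768 mm.

A 1422×941×43 slab sits at z = 725 on four 62 mm square posts — a table. The top surface is at 725 + 43 = 768 mm.


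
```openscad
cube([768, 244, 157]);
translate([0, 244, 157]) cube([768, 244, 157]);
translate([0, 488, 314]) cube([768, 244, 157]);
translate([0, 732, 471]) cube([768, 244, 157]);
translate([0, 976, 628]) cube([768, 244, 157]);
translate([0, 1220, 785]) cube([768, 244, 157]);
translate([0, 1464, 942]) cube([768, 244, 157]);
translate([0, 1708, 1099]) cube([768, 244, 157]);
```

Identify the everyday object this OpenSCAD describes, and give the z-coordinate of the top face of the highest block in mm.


A staircase. The total rise is 1256 mm.

8 identical blocks, each offset up and back from the previous — a staircase. Each step is 157 mm tall and there are 8 of them, so the total rise is 8 × 157 = 1256 mm.
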